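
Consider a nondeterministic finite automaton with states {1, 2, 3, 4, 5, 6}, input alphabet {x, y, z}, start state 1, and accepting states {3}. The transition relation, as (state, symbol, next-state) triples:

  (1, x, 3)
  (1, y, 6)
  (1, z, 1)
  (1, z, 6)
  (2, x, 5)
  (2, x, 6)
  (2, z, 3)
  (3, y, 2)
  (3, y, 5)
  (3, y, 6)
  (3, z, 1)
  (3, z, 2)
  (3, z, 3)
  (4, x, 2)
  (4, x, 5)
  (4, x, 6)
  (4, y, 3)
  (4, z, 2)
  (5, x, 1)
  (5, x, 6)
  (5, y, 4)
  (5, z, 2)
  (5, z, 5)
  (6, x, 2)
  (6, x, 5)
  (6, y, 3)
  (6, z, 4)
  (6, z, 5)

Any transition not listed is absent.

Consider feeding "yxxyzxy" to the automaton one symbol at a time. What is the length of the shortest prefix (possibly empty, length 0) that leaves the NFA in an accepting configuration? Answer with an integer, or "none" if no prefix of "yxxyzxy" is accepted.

Start in {1}.
Read 'y': 1→{6}; now {6}.
Read 'x': 6→{2, 5}; now {2, 5}.
Read 'x': 2→{5, 6}, 5→{1, 6}; now {1, 5, 6}.
Read 'y': 1→{6}, 5→{4}, 6→{3}; now {3, 4, 6}.
None of the earlier sets intersect F, but {3, 4, 6} does.

4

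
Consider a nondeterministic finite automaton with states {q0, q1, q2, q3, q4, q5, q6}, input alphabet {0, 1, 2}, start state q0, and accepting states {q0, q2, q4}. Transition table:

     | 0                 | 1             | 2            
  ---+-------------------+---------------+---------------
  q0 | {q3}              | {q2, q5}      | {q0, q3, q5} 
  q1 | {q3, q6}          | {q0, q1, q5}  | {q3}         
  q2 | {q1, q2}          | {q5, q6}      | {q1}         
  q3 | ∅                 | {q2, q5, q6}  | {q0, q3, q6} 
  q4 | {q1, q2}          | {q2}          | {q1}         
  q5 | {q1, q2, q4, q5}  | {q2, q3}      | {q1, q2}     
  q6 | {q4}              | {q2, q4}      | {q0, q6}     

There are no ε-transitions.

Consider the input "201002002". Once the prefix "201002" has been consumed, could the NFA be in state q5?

Start in {q0}.
Read '2': q0→{q0, q3, q5}; now {q0, q3, q5}.
Read '0': q0→{q3}, q3→∅, q5→{q1, q2, q4, q5}; now {q1, q2, q3, q4, q5}.
Read '1': q1→{q0, q1, q5}, q2→{q5, q6}, q3→{q2, q5, q6}, q4→{q2}, q5→{q2, q3}; now {q0, q1, q2, q3, q5, q6}.
Read '0': q0→{q3}, q1→{q3, q6}, q2→{q1, q2}, q3→∅, q5→{q1, q2, q4, q5}, q6→{q4}; now {q1, q2, q3, q4, q5, q6}.
Read '0': q1→{q3, q6}, q2→{q1, q2}, q3→∅, q4→{q1, q2}, q5→{q1, q2, q4, q5}, q6→{q4}; now {q1, q2, q3, q4, q5, q6}.
Read '2': q1→{q3}, q2→{q1}, q3→{q0, q3, q6}, q4→{q1}, q5→{q1, q2}, q6→{q0, q6}; now {q0, q1, q2, q3, q6}.
State q5 is not in {q0, q1, q2, q3, q6}.

No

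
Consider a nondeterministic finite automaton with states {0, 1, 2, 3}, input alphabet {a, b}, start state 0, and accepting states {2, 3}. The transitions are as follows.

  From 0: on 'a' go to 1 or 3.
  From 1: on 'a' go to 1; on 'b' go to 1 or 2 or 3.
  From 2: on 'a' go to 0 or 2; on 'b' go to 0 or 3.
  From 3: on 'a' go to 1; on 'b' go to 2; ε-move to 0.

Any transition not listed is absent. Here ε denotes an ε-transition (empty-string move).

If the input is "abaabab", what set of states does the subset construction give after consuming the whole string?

Start in {0}.
Read 'a': 0→{1, 3}; union {1, 3}; ε-closure = {0, 1, 3}.
Read 'b': 0→∅, 1→{1, 2, 3}, 3→{2}; union {1, 2, 3}; ε-closure = {0, 1, 2, 3}.
Read 'a': 0→{1, 3}, 1→{1}, 2→{0, 2}, 3→{1}; now {0, 1, 2, 3}.
Read 'a': 0→{1, 3}, 1→{1}, 2→{0, 2}, 3→{1}; now {0, 1, 2, 3}.
Read 'b': 0→∅, 1→{1, 2, 3}, 2→{0, 3}, 3→{2}; now {0, 1, 2, 3}.
Read 'a': 0→{1, 3}, 1→{1}, 2→{0, 2}, 3→{1}; now {0, 1, 2, 3}.
Read 'b': 0→∅, 1→{1, 2, 3}, 2→{0, 3}, 3→{2}; now {0, 1, 2, 3}.

{0, 1, 2, 3}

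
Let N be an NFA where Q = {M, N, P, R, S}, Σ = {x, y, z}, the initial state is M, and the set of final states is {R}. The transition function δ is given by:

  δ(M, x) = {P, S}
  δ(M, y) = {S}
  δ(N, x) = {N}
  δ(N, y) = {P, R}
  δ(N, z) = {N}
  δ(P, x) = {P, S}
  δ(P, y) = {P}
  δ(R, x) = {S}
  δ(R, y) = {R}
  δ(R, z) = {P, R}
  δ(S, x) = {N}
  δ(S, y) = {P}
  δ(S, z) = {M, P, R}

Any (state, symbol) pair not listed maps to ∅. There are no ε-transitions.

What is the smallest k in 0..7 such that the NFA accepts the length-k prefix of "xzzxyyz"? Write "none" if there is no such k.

2

Start in {M}.
Read 'x': {M} → {P, S}.
Read 'z': {P, S} → {M, P, R}.
None of the earlier sets intersect F, but {M, P, R} does.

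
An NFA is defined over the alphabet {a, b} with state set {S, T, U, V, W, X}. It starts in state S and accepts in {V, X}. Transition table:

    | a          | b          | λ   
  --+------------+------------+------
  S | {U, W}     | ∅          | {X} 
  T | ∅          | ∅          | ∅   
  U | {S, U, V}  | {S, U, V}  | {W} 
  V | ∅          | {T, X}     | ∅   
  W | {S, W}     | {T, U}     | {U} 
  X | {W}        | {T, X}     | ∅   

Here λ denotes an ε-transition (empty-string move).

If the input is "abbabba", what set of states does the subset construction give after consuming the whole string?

{S, U, V, W, X}

Start: ε-closure({S}) = {S, X}.
Read 'a': S→{U, W}, X→{W}; now {U, W}.
Read 'b': U→{S, U, V}, W→{T, U}; union {S, T, U, V}; ε-closure = {S, T, U, V, W, X}.
Read 'b': S→∅, T→∅, U→{S, U, V}, V→{T, X}, W→{T, U}, X→{T, X}; union {S, T, U, V, X}; ε-closure = {S, T, U, V, W, X}.
Read 'a': S→{U, W}, T→∅, U→{S, U, V}, V→∅, W→{S, W}, X→{W}; union {S, U, V, W}; ε-closure = {S, U, V, W, X}.
Read 'b': S→∅, U→{S, U, V}, V→{T, X}, W→{T, U}, X→{T, X}; union {S, T, U, V, X}; ε-closure = {S, T, U, V, W, X}.
Read 'b': S→∅, T→∅, U→{S, U, V}, V→{T, X}, W→{T, U}, X→{T, X}; union {S, T, U, V, X}; ε-closure = {S, T, U, V, W, X}.
Read 'a': S→{U, W}, T→∅, U→{S, U, V}, V→∅, W→{S, W}, X→{W}; union {S, U, V, W}; ε-closure = {S, U, V, W, X}.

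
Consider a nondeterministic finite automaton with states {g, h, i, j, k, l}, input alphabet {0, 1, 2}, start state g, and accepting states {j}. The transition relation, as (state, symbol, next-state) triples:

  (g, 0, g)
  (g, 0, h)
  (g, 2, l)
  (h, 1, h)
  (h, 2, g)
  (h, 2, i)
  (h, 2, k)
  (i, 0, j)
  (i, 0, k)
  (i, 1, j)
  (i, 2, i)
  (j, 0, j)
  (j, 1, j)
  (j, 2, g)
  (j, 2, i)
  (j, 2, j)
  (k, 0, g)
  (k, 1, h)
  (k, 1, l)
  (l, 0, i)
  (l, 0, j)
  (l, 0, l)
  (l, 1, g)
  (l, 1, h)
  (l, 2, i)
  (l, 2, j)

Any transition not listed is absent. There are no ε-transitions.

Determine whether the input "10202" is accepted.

Start in {g}.
Read '1': g→∅; now ∅.
The set is empty and remains empty for the remaining 4 symbols.
The final set ∅ contains no accepting state.

No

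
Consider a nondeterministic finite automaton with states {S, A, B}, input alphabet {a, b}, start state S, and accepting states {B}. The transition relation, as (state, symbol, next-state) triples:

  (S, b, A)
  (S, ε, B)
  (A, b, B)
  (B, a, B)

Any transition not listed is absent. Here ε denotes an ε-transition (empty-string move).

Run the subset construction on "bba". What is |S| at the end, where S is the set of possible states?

1

Start: ε-closure({S}) = {S, B}.
Read 'b': S→{A}, B→∅; now {A}.
Read 'b': A→{B}; now {B}.
Read 'a': B→{B}; now {B}.
That set has 1 state.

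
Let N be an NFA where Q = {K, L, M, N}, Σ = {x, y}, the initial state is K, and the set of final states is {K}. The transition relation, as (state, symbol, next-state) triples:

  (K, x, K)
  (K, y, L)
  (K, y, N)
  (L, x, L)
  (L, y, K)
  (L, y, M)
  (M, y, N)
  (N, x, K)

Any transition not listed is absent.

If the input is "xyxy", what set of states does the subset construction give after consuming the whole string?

{K, L, M, N}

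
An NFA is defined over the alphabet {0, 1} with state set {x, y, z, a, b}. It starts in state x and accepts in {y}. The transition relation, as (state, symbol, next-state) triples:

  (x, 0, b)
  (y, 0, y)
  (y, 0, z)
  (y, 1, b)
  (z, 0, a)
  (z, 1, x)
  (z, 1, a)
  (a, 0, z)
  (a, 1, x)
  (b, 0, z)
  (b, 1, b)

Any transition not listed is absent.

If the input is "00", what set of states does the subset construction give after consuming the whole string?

{z}

Start in {x}.
Read '0': {x} → {b}.
Read '0': {b} → {z}.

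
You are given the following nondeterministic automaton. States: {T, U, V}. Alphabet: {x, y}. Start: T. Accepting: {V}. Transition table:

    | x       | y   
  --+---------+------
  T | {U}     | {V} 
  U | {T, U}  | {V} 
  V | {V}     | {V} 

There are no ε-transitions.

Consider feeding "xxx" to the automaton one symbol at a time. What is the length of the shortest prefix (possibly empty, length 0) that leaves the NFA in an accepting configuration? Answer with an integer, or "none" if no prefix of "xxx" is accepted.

Start in {T}.
Read 'x': T→{U}; now {U}.
Read 'x': U→{T, U}; now {T, U}.
Read 'x': T→{U}, U→{T, U}; now {T, U}.
No reachable set along the way intersects F.

none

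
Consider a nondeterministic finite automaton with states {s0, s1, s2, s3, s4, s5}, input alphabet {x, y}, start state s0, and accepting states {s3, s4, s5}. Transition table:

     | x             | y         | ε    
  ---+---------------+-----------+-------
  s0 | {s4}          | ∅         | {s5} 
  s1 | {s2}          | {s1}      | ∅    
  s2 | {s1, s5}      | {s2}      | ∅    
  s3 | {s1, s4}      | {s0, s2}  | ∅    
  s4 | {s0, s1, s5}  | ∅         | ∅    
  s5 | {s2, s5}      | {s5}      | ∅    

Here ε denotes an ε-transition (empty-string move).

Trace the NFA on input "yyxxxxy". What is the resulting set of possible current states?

Start: ε-closure({s0}) = {s0, s5}.
Read 'y': s0→∅, s5→{s5}; now {s5}.
Read 'y': s5→{s5}; now {s5}.
Read 'x': s5→{s2, s5}; now {s2, s5}.
Read 'x': s2→{s1, s5}, s5→{s2, s5}; now {s1, s2, s5}.
Read 'x': s1→{s2}, s2→{s1, s5}, s5→{s2, s5}; now {s1, s2, s5}.
Read 'x': s1→{s2}, s2→{s1, s5}, s5→{s2, s5}; now {s1, s2, s5}.
Read 'y': s1→{s1}, s2→{s2}, s5→{s5}; now {s1, s2, s5}.

{s1, s2, s5}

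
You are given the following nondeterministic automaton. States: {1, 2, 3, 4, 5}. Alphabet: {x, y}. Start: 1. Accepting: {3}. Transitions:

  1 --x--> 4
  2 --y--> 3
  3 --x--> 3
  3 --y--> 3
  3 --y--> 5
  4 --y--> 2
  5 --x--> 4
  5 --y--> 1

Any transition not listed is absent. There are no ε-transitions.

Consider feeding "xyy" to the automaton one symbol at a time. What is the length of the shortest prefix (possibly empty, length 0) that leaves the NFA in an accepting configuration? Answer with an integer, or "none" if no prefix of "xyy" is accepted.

3

Start in {1}.
Read 'x': 1→{4}; now {4}.
Read 'y': 4→{2}; now {2}.
Read 'y': 2→{3}; now {3}.
None of the earlier sets intersect F, but {3} does.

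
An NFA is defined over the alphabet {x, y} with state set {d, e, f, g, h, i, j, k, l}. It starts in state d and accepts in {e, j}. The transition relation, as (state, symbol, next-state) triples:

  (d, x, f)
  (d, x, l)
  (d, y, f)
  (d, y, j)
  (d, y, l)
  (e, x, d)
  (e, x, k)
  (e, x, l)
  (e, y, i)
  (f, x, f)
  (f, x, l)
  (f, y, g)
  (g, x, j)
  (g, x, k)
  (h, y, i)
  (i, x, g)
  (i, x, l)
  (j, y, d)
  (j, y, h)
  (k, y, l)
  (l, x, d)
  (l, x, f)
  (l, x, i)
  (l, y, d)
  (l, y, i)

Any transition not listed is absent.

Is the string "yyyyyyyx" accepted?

No

Start in {d}.
Read 'y': d→{f, j, l}; now {f, j, l}.
Read 'y': f→{g}, j→{d, h}, l→{d, i}; now {d, g, h, i}.
Read 'y': d→{f, j, l}, g→∅, h→{i}, i→∅; now {f, i, j, l}.
Read 'y': f→{g}, i→∅, j→{d, h}, l→{d, i}; now {d, g, h, i}.
Read 'y': d→{f, j, l}, g→∅, h→{i}, i→∅; now {f, i, j, l}.
Read 'y': f→{g}, i→∅, j→{d, h}, l→{d, i}; now {d, g, h, i}.
Read 'y': d→{f, j, l}, g→∅, h→{i}, i→∅; now {f, i, j, l}.
Read 'x': f→{f, l}, i→{g, l}, j→∅, l→{d, f, i}; now {d, f, g, i, l}.
The final set {d, f, g, i, l} contains no accepting state.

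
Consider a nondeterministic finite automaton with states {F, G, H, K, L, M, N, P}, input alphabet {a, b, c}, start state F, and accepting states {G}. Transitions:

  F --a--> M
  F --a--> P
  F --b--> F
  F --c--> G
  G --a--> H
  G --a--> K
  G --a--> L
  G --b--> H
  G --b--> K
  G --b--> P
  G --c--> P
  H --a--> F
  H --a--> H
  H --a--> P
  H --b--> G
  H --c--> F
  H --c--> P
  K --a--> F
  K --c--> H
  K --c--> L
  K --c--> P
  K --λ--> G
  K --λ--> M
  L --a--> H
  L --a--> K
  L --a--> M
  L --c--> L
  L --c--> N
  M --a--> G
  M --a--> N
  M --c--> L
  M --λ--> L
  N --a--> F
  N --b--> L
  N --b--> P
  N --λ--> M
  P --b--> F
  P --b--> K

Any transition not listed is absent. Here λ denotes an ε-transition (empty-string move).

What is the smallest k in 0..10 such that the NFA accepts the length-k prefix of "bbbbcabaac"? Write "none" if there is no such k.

5

Start in {F}.
Read 'b': {F} → {F}.
Read 'b': {F} → {F}.
Read 'b': {F} → {F}.
Read 'b': {F} → {F}.
Read 'c': {F} → {G}.
None of the earlier sets intersect F, but {G} does.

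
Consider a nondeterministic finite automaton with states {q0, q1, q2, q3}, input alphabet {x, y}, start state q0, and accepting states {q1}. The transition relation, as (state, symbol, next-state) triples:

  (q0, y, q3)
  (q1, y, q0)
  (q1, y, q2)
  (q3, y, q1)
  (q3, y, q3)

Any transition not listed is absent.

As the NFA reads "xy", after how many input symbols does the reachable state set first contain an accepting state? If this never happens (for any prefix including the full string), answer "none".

none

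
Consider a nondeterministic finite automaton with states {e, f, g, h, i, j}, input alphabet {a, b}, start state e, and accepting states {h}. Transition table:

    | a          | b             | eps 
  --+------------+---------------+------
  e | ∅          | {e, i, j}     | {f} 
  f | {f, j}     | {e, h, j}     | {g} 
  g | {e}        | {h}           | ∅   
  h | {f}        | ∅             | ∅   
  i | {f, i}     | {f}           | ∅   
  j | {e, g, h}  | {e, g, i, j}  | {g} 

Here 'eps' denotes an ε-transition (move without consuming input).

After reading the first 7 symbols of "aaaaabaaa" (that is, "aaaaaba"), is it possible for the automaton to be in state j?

Start: ε-closure({e}) = {e, f, g}.
Read 'a': e→∅, f→{f, j}, g→{e}; union {e, f, j}; ε-closure = {e, f, g, j}.
Read 'a': e→∅, f→{f, j}, g→{e}, j→{e, g, h}; now {e, f, g, h, j}.
Read 'a': e→∅, f→{f, j}, g→{e}, h→{f}, j→{e, g, h}; now {e, f, g, h, j}.
Read 'a': e→∅, f→{f, j}, g→{e}, h→{f}, j→{e, g, h}; now {e, f, g, h, j}.
Read 'a': e→∅, f→{f, j}, g→{e}, h→{f}, j→{e, g, h}; now {e, f, g, h, j}.
Read 'b': e→{e, i, j}, f→{e, h, j}, g→{h}, h→∅, j→{e, g, i, j}; union {e, g, h, i, j}; ε-closure = {e, f, g, h, i, j}.
Read 'a': e→∅, f→{f, j}, g→{e}, h→{f}, i→{f, i}, j→{e, g, h}; now {e, f, g, h, i, j}.
State j is in {e, f, g, h, i, j}.

Yes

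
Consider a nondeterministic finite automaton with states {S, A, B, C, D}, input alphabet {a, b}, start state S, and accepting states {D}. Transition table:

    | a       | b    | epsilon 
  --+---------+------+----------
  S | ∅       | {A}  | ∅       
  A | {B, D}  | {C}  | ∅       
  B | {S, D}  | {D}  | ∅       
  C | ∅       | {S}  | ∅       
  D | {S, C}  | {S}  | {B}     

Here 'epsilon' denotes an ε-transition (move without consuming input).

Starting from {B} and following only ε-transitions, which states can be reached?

{B}

Begin with {B}.
No ε-moves leave this set, so the closure equals the set itself.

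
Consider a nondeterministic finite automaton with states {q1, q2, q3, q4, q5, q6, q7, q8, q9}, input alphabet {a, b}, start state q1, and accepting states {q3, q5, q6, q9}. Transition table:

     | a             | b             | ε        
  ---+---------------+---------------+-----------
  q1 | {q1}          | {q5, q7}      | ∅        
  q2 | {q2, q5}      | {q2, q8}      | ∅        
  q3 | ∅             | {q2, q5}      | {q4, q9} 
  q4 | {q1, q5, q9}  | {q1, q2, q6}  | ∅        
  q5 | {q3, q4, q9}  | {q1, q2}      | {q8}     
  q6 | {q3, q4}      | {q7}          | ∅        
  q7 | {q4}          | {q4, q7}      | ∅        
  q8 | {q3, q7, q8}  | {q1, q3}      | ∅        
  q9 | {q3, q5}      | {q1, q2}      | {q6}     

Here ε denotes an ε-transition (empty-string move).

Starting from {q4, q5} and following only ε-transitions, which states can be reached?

Begin with {q4, q5}.
ε-move q5 → q8; add q8.

{q4, q5, q8}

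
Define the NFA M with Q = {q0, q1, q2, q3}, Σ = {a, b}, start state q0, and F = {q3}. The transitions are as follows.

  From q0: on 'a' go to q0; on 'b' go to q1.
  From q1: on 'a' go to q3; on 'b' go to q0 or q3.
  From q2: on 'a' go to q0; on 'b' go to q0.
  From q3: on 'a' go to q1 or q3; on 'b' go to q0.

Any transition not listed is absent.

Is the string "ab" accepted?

No

Start in {q0}.
Read 'a': q0→{q0}; now {q0}.
Read 'b': q0→{q1}; now {q1}.
The final set {q1} contains no accepting state.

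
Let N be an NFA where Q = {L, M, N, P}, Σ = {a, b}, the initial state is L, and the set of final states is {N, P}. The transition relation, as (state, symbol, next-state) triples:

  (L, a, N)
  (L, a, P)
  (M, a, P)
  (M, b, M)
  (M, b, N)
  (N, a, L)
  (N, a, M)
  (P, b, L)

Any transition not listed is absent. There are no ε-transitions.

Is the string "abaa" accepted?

No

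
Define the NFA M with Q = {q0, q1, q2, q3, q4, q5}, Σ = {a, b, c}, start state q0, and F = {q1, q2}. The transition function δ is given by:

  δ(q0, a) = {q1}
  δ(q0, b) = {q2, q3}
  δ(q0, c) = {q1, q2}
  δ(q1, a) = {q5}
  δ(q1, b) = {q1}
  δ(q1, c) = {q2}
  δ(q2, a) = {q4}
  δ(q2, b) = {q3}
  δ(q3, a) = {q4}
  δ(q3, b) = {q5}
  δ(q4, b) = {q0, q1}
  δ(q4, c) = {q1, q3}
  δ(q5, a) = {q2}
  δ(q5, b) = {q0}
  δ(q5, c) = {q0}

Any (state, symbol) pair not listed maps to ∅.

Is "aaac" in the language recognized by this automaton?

Start in {q0}.
Read 'a': {q0} → {q1}.
Read 'a': {q1} → {q5}.
Read 'a': {q5} → {q2}.
Read 'c': {q2} → ∅.
The final set ∅ contains no accepting state.

No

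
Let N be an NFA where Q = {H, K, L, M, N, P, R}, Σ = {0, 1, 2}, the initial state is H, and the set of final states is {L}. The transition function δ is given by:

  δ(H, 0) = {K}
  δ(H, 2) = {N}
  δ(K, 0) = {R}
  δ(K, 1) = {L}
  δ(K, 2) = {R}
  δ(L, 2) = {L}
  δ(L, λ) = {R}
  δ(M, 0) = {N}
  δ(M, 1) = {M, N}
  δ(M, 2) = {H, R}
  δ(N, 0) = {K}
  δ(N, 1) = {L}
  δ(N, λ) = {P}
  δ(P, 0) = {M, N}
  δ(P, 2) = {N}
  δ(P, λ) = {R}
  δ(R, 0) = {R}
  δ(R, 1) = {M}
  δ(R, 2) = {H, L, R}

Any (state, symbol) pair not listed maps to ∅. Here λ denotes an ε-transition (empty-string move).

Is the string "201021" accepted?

Start in {H}.
Read '2': H→{N}; union {N}; ε-closure = {N, P, R}.
Read '0': N→{K}, P→{M, N}, R→{R}; union {K, M, N, R}; ε-closure = {K, M, N, P, R}.
Read '1': K→{L}, M→{M, N}, N→{L}, P→∅, R→{M}; union {L, M, N}; ε-closure = {L, M, N, P, R}.
Read '0': L→∅, M→{N}, N→{K}, P→{M, N}, R→{R}; union {K, M, N, R}; ε-closure = {K, M, N, P, R}.
Read '2': K→{R}, M→{H, R}, N→∅, P→{N}, R→{H, L, R}; union {H, L, N, R}; ε-closure = {H, L, N, P, R}.
Read '1': H→∅, L→∅, N→{L}, P→∅, R→{M}; union {L, M}; ε-closure = {L, M, R}.
The final set {L, M, R} contains the accepting state L.

Yes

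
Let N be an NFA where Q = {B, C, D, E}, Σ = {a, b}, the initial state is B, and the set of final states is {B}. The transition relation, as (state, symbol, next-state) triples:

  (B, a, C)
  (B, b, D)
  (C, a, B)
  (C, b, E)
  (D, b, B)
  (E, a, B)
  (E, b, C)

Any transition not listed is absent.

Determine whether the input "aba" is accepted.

Start in {B}.
Read 'a': B→{C}; now {C}.
Read 'b': C→{E}; now {E}.
Read 'a': E→{B}; now {B}.
The final set {B} contains the accepting state B.

Yes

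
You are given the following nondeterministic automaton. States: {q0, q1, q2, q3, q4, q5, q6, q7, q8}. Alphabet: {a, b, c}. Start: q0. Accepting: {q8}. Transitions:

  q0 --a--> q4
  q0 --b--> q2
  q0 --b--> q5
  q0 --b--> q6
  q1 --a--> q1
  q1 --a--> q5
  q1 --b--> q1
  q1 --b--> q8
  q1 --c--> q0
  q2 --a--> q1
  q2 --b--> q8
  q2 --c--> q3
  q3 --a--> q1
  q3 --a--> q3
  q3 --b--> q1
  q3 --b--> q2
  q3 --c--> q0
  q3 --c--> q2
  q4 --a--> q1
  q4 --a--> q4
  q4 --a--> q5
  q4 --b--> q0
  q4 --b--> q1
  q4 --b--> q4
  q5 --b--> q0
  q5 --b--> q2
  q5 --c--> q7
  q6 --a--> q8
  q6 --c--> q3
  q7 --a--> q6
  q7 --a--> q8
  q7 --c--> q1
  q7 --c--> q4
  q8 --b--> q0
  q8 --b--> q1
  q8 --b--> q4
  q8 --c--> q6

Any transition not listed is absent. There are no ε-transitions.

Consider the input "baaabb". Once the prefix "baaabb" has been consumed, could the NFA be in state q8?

Yes

Start in {q0}.
Read 'b': {q0} → {q2, q5, q6}.
Read 'a': {q2, q5, q6} → {q1, q8}.
Read 'a': {q1, q8} → {q1, q5}.
Read 'a': {q1, q5} → {q1, q5}.
Read 'b': {q1, q5} → {q0, q1, q2, q8}.
Read 'b': {q0, q1, q2, q8} → {q0, q1, q2, q4, q5, q6, q8}.
State q8 is in {q0, q1, q2, q4, q5, q6, q8}.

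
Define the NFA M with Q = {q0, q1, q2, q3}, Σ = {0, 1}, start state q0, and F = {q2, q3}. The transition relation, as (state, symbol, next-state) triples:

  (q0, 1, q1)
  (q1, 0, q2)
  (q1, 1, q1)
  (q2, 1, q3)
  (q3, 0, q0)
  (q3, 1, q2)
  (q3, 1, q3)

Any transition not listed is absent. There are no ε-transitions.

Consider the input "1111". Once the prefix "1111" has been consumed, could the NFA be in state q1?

Yes

Start in {q0}.
Read '1': q0→{q1}; now {q1}.
Read '1': q1→{q1}; now {q1}.
Read '1': q1→{q1}; now {q1}.
Read '1': q1→{q1}; now {q1}.
State q1 is in {q1}.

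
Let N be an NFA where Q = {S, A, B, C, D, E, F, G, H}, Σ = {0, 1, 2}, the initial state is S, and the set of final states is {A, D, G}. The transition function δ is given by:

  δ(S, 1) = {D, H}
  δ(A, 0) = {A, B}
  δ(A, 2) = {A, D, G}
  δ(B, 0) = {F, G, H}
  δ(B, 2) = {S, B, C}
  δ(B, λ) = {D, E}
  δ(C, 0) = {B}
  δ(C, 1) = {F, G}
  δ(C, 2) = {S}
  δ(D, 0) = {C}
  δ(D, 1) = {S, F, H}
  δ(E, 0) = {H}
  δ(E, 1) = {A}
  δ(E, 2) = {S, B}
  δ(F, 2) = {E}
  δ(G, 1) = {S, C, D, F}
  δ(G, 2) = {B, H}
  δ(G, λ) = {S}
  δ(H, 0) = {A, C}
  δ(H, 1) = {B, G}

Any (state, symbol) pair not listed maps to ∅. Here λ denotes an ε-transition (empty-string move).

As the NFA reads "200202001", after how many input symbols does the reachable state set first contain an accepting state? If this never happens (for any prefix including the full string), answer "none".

none

Start in {S}.
Read '2': {S} → ∅.
The set is empty and remains empty for the remaining 8 symbols.
No reachable set along the way intersects F.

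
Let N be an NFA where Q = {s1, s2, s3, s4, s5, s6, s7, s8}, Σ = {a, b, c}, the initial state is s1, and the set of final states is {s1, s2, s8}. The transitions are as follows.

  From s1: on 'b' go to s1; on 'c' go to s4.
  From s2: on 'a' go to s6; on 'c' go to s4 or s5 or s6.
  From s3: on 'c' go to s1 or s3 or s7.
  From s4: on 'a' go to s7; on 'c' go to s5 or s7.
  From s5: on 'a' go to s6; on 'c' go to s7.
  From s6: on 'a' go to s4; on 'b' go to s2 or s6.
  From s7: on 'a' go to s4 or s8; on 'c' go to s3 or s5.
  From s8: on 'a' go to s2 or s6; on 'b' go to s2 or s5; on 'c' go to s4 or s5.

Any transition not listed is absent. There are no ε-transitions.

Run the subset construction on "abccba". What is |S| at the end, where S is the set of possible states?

0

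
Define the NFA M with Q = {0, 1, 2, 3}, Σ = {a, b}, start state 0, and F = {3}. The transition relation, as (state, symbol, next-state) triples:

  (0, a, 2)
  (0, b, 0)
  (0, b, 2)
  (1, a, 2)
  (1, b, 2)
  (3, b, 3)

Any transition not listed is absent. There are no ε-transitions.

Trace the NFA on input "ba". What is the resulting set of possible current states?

{2}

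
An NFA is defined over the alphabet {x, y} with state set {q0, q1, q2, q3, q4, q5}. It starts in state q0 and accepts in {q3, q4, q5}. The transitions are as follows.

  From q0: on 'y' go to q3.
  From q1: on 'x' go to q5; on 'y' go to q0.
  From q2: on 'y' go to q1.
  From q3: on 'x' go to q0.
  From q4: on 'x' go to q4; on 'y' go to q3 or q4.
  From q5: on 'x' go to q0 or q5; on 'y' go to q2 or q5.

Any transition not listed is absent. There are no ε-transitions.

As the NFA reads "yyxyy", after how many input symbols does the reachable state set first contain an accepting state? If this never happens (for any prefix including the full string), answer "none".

1

Start in {q0}.
Read 'y': {q0} → {q3}.
None of the earlier sets intersect F, but {q3} does.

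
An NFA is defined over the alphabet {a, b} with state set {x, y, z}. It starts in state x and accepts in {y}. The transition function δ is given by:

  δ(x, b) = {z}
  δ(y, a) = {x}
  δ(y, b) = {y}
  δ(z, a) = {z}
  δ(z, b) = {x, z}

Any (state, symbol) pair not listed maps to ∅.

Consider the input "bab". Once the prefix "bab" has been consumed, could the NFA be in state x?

Start in {x}.
Read 'b': {x} → {z}.
Read 'a': {z} → {z}.
Read 'b': {z} → {x, z}.
State x is in {x, z}.

Yes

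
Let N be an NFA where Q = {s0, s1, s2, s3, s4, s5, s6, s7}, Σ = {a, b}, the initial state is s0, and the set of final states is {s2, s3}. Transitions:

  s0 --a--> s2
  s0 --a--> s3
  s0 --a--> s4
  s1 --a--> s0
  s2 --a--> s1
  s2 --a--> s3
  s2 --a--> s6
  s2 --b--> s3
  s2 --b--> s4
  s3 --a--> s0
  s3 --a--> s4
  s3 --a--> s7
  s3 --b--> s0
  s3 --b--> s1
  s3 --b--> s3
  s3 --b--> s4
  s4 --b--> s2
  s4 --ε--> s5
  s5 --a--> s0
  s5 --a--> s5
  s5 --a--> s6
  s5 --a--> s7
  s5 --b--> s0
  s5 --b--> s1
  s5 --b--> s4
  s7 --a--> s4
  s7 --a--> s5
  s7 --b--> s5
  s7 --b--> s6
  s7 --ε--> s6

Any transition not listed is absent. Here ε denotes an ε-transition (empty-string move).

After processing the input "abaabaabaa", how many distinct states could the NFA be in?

8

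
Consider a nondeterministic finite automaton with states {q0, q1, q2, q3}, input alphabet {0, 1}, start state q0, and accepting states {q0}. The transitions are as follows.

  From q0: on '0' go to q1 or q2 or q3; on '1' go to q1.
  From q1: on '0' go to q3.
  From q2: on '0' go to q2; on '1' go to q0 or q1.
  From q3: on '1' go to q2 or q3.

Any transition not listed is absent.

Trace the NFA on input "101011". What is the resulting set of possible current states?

Start in {q0}.
Read '1': {q0} → {q1}.
Read '0': {q1} → {q3}.
Read '1': {q3} → {q2, q3}.
Read '0': {q2, q3} → {q2}.
Read '1': {q2} → {q0, q1}.
Read '1': {q0, q1} → {q1}.

{q1}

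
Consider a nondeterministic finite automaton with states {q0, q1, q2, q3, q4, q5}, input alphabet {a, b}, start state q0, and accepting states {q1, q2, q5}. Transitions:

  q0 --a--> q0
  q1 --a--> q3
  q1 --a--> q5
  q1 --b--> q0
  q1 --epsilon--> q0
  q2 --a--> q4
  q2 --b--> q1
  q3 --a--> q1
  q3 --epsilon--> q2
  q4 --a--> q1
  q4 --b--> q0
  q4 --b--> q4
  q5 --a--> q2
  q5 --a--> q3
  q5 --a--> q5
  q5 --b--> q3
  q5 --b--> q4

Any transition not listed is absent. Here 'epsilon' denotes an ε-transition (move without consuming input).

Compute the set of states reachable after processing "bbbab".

Start in {q0}.
Read 'b': q0→∅; now ∅.
The set is empty and remains empty for the remaining 4 symbols.

∅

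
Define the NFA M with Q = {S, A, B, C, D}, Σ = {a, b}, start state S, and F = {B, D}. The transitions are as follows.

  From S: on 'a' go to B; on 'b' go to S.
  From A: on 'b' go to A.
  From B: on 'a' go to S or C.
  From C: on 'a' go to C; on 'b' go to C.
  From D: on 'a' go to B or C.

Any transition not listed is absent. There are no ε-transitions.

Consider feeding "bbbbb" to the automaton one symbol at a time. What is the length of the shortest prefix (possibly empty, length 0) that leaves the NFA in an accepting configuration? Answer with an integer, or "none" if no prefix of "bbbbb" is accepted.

none

Start in {S}.
Read 'b': {S} → {S}.
Read 'b': {S} → {S}.
Read 'b': {S} → {S}.
Read 'b': {S} → {S}.
Read 'b': {S} → {S}.
No reachable set along the way intersects F.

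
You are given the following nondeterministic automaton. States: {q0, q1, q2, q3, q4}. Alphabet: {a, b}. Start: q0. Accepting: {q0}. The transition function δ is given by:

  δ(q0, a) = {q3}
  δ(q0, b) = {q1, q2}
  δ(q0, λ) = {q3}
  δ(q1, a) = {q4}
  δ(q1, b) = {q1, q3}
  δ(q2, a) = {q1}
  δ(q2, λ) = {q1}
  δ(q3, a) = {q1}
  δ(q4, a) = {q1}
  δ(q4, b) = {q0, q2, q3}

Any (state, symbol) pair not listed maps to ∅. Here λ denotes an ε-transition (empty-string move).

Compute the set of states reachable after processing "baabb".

Start: ε-closure({q0}) = {q0, q3}.
Read 'b': q0→{q1, q2}, q3→∅; now {q1, q2}.
Read 'a': q1→{q4}, q2→{q1}; now {q1, q4}.
Read 'a': q1→{q4}, q4→{q1}; now {q1, q4}.
Read 'b': q1→{q1, q3}, q4→{q0, q2, q3}; now {q0, q1, q2, q3}.
Read 'b': q0→{q1, q2}, q1→{q1, q3}, q2→∅, q3→∅; now {q1, q2, q3}.

{q1, q2, q3}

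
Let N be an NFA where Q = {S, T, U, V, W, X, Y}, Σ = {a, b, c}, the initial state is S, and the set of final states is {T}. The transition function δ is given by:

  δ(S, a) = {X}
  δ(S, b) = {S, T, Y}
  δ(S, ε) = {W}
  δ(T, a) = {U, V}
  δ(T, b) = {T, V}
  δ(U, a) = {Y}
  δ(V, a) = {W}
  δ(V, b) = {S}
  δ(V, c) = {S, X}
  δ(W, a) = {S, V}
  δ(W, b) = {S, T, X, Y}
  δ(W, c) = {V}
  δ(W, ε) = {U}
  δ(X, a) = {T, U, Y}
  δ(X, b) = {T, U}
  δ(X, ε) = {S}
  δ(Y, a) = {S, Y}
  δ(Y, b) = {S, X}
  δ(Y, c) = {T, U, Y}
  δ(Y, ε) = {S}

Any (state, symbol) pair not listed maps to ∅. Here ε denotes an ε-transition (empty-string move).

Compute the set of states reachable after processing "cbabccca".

{S, T, U, V, W, X, Y}

Start: ε-closure({S}) = {S, U, W}.
Read 'c': S→∅, U→∅, W→{V}; now {V}.
Read 'b': V→{S}; union {S}; ε-closure = {S, U, W}.
Read 'a': S→{X}, U→{Y}, W→{S, V}; union {S, V, X, Y}; ε-closure = {S, U, V, W, X, Y}.
Read 'b': S→{S, T, Y}, U→∅, V→{S}, W→{S, T, X, Y}, X→{T, U}, Y→{S, X}; union {S, T, U, X, Y}; ε-closure = {S, T, U, W, X, Y}.
Read 'c': S→∅, T→∅, U→∅, W→{V}, X→∅, Y→{T, U, Y}; union {T, U, V, Y}; ε-closure = {S, T, U, V, W, Y}.
Read 'c': S→∅, T→∅, U→∅, V→{S, X}, W→{V}, Y→{T, U, Y}; union {S, T, U, V, X, Y}; ε-closure = {S, T, U, V, W, X, Y}.
Read 'c': S→∅, T→∅, U→∅, V→{S, X}, W→{V}, X→∅, Y→{T, U, Y}; union {S, T, U, V, X, Y}; ε-closure = {S, T, U, V, W, X, Y}.
Read 'a': S→{X}, T→{U, V}, U→{Y}, V→{W}, W→{S, V}, X→{T, U, Y}, Y→{S, Y}; now {S, T, U, V, W, X, Y}.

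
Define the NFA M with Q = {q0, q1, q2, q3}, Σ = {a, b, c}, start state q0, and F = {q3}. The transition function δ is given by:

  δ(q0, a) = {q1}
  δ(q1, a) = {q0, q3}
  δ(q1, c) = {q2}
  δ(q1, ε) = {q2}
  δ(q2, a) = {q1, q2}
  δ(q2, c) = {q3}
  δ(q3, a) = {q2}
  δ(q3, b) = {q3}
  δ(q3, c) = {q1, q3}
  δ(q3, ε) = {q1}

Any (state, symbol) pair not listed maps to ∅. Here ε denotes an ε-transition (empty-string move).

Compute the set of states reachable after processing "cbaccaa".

∅

Start in {q0}.
Read 'c': {q0} → ∅.
The set is empty and remains empty for the remaining 6 symbols.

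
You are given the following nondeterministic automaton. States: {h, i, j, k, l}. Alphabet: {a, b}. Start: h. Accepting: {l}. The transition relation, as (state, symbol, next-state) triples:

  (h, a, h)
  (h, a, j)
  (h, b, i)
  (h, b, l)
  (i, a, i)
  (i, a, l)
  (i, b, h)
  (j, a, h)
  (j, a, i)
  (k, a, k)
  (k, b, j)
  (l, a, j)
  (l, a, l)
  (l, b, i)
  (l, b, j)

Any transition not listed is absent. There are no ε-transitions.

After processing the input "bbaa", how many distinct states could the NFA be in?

4

Start in {h}.
Read 'b': {h} → {i, l}.
Read 'b': {i, l} → {h, i, j}.
Read 'a': {h, i, j} → {h, i, j, l}.
Read 'a': {h, i, j, l} → {h, i, j, l}.
That set has 4 states.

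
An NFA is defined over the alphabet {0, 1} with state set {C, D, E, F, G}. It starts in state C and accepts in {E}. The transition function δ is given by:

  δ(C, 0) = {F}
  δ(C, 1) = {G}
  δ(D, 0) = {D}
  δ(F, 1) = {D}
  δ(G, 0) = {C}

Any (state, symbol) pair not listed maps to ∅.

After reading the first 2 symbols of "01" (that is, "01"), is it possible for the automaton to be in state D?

Start in {C}.
Read '0': {C} → {F}.
Read '1': {F} → {D}.
State D is in {D}.

Yes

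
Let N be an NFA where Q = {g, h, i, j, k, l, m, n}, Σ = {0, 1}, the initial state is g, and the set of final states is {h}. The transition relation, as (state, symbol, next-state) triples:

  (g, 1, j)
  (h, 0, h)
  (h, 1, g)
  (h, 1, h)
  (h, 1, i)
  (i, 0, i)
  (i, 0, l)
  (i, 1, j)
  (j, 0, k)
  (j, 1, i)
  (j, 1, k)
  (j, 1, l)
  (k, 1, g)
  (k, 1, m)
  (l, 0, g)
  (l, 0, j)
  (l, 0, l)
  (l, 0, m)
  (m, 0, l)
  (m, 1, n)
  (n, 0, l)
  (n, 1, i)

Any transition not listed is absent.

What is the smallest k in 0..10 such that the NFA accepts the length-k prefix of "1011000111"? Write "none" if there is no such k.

none

Start in {g}.
Read '1': g→{j}; now {j}.
Read '0': j→{k}; now {k}.
Read '1': k→{g, m}; now {g, m}.
Read '1': g→{j}, m→{n}; now {j, n}.
Read '0': j→{k}, n→{l}; now {k, l}.
Read '0': k→∅, l→{g, j, l, m}; now {g, j, l, m}.
Read '0': g→∅, j→{k}, l→{g, j, l, m}, m→{l}; now {g, j, k, l, m}.
Read '1': g→{j}, j→{i, k, l}, k→{g, m}, l→∅, m→{n}; now {g, i, j, k, l, m, n}.
Read '1': g→{j}, i→{j}, j→{i, k, l}, k→{g, m}, l→∅, m→{n}, n→{i}; now {g, i, j, k, l, m, n}.
Read '1': g→{j}, i→{j}, j→{i, k, l}, k→{g, m}, l→∅, m→{n}, n→{i}; now {g, i, j, k, l, m, n}.
No reachable set along the way intersects F.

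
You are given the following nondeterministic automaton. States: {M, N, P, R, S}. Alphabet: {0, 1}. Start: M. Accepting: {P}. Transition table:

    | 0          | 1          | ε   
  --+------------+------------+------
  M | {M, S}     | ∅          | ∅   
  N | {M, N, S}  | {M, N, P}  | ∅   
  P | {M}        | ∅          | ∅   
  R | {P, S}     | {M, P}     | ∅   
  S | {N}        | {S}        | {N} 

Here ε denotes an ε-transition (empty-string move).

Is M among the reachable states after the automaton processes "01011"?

Yes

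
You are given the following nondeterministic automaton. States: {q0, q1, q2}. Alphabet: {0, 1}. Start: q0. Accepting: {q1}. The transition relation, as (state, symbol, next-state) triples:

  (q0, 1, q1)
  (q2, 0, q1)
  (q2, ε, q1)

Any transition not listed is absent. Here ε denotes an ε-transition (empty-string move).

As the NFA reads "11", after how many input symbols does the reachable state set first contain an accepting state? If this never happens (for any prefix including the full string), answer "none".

1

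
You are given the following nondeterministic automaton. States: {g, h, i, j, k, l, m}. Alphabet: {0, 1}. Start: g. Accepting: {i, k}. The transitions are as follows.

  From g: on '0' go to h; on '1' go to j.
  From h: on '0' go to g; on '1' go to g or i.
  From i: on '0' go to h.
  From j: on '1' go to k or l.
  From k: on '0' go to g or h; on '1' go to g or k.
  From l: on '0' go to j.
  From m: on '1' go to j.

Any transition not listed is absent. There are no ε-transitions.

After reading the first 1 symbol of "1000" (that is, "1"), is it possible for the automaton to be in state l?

No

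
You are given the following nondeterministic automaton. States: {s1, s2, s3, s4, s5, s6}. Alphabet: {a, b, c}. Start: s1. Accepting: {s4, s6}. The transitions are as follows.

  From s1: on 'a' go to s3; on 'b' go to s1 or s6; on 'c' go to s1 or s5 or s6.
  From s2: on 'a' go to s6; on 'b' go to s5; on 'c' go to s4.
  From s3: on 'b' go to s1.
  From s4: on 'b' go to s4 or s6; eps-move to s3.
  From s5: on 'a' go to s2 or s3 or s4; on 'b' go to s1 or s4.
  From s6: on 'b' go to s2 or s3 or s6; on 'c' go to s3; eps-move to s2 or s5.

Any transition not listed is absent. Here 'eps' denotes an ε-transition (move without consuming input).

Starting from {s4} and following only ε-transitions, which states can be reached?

Begin with {s4}.
ε-move s4 → s3; add s3.

{s3, s4}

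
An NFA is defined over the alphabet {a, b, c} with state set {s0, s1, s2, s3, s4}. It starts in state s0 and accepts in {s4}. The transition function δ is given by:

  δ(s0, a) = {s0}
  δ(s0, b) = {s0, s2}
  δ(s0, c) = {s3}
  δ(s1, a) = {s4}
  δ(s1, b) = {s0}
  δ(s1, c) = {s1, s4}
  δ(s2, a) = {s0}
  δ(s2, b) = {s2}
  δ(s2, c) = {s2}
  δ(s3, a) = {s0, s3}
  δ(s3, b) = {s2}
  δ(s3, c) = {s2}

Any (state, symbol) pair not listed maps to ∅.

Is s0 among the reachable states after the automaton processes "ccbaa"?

Start in {s0}.
Read 'c': s0→{s3}; now {s3}.
Read 'c': s3→{s2}; now {s2}.
Read 'b': s2→{s2}; now {s2}.
Read 'a': s2→{s0}; now {s0}.
Read 'a': s0→{s0}; now {s0}.
State s0 is in {s0}.

Yes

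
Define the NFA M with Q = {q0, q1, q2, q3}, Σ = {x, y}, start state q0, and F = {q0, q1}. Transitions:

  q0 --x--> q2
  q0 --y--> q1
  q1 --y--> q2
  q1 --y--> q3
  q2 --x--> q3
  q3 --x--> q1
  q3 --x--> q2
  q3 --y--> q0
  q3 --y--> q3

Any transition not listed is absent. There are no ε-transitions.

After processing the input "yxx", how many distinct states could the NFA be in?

Start in {q0}.
Read 'y': {q0} → {q1}.
Read 'x': {q1} → ∅.
The set is empty and remains empty for the remaining 1 symbol.
That set has 0 states.

0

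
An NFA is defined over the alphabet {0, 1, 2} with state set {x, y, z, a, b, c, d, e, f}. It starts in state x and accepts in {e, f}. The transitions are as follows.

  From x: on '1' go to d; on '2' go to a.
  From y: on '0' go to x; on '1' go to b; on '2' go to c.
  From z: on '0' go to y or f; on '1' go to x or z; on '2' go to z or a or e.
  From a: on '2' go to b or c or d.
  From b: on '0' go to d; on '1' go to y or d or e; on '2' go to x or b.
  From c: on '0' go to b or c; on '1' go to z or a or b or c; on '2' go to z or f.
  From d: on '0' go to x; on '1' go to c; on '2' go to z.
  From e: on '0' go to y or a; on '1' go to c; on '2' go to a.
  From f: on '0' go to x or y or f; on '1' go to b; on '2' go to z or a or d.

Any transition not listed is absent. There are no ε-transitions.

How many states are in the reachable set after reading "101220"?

3

Start in {x}.
Read '1': x→{d}; now {d}.
Read '0': d→{x}; now {x}.
Read '1': x→{d}; now {d}.
Read '2': d→{z}; now {z}.
Read '2': z→{z, a, e}; now {z, a, e}.
Read '0': z→{y, f}, a→∅, e→{y, a}; now {y, a, f}.
That set has 3 states.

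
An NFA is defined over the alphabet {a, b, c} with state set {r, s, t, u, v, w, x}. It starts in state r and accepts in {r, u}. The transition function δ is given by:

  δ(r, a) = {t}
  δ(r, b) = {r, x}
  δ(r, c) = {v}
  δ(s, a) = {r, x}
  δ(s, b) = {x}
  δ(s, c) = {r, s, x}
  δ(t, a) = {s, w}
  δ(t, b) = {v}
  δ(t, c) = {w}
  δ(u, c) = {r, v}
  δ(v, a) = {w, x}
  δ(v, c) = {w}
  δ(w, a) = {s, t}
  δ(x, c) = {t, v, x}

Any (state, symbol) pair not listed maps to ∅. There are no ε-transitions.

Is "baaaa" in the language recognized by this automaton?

Yes

Start in {r}.
Read 'b': {r} → {r, x}.
Read 'a': {r, x} → {t}.
Read 'a': {t} → {s, w}.
Read 'a': {s, w} → {r, s, t, x}.
Read 'a': {r, s, t, x} → {r, s, t, w, x}.
The final set {r, s, t, w, x} contains the accepting state r.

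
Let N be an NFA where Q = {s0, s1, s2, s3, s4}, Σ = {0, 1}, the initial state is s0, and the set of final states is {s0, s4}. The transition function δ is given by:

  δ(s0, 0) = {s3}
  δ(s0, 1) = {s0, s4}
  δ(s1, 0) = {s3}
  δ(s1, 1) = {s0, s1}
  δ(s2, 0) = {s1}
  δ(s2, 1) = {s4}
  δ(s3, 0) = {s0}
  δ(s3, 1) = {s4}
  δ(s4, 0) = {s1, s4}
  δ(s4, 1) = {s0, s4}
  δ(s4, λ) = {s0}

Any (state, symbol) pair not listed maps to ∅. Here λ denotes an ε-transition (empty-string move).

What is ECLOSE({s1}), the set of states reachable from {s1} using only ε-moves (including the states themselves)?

{s1}

Begin with {s1}.
No ε-moves leave this set, so the closure equals the set itself.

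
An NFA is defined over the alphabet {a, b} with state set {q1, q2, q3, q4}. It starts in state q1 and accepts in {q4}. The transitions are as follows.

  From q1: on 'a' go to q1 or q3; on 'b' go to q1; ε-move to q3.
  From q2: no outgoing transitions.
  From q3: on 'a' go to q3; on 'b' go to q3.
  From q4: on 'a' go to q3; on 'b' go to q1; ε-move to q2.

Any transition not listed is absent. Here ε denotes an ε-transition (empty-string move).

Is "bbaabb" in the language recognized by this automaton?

Start: ε-closure({q1}) = {q1, q3}.
Read 'b': q1→{q1}, q3→{q3}; now {q1, q3}.
Read 'b': q1→{q1}, q3→{q3}; now {q1, q3}.
Read 'a': q1→{q1, q3}, q3→{q3}; now {q1, q3}.
Read 'a': q1→{q1, q3}, q3→{q3}; now {q1, q3}.
Read 'b': q1→{q1}, q3→{q3}; now {q1, q3}.
Read 'b': q1→{q1}, q3→{q3}; now {q1, q3}.
The final set {q1, q3} contains no accepting state.

No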